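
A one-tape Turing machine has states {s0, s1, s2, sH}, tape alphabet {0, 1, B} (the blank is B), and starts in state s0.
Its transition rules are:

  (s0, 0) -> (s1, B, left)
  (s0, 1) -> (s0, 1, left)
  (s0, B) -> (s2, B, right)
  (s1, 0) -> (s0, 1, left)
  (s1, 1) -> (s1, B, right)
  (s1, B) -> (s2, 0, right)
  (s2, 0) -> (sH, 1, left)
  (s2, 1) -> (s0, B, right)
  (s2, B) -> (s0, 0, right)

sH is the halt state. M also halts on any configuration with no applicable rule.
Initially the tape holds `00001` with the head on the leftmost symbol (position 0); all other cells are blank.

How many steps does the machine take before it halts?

state=s0 head=0 tape=BBB[0]0001   (s0,0)→(s1,B,left)
state=s1 head=-1 tape=BB[B]B0001   (s1,B)→(s2,0,right)
state=s2 head=0 tape=BB0[B]0001   (s2,B)→(s0,0,right)
state=s0 head=1 tape=BB00[0]001   (s0,0)→(s1,B,left)
state=s1 head=0 tape=BB0[0]B001   (s1,0)→(s0,1,left)
state=s0 head=-1 tape=BB[0]1B001   (s0,0)→(s1,B,left)
state=s1 head=-2 tape=B[B]B1B001   (s1,B)→(s2,0,right)
state=s2 head=-1 tape=B0[B]1B001   (s2,B)→(s0,0,right)
state=s0 head=0 tape=B00[1]B001   (s0,1)→(s0,1,left)
state=s0 head=-1 tape=B0[0]1B001   (s0,0)→(s1,B,left)
state=s1 head=-2 tape=B[0]B1B001   (s1,0)→(s0,1,left)
state=s0 head=-3 tape=[B]1B1B001   (s0,B)→(s2,B,right)
state=s2 head=-2 tape=B[1]B1B001   (s2,1)→(s0,B,right)
state=s0 head=-1 tape=BB[B]1B001   (s0,B)→(s2,B,right)
state=s2 head=0 tape=BBB[1]B001   (s2,1)→(s0,B,right)
state=s0 head=1 tape=BBBB[B]001   (s0,B)→(s2,B,right)
state=s2 head=2 tape=BBBBB[0]01   (s2,0)→(sH,1,left)
state=sH head=1 tape=BBBB[B]101
M halts after 17 transitions.

17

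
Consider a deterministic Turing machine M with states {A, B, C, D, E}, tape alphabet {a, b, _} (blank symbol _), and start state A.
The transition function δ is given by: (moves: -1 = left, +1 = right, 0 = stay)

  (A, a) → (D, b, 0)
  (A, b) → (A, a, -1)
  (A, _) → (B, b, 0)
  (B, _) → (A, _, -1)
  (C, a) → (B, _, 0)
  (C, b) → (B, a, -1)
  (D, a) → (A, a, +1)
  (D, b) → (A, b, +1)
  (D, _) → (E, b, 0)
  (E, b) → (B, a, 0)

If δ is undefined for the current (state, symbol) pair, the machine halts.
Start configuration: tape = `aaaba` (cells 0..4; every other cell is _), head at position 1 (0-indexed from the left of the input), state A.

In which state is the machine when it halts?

B

state=A head=1 tape=a[a]aba_   (A,a)→(D,b,0)
state=D head=1 tape=a[b]aba_   (D,b)→(A,b,+1)
state=A head=2 tape=ab[a]ba_   (A,a)→(D,b,0)
state=D head=2 tape=ab[b]ba_   (D,b)→(A,b,+1)
state=A head=3 tape=abb[b]a_   (A,b)→(A,a,-1)
state=A head=2 tape=ab[b]aa_   (A,b)→(A,a,-1)
state=A head=1 tape=a[b]aaa_   (A,b)→(A,a,-1)
state=A head=0 tape=[a]aaaa_   (A,a)→(D,b,0)
state=D head=0 tape=[b]aaaa_   (D,b)→(A,b,+1)
state=A head=1 tape=b[a]aaa_   (A,a)→(D,b,0)
state=D head=1 tape=b[b]aaa_   (D,b)→(A,b,+1)
state=A head=2 tape=bb[a]aa_   (A,a)→(D,b,0)
state=D head=2 tape=bb[b]aa_   (D,b)→(A,b,+1)
state=A head=3 tape=bbb[a]a_   (A,a)→(D,b,0)
state=D head=3 tape=bbb[b]a_   (D,b)→(A,b,+1)
state=A head=4 tape=bbbb[a]_   (A,a)→(D,b,0)
state=D head=4 tape=bbbb[b]_   (D,b)→(A,b,+1)
state=A head=5 tape=bbbbb[_]   (A,_)→(B,b,0)
state=B head=5 tape=bbbbb[b]
No transition is defined for (B, b); M halts in state B.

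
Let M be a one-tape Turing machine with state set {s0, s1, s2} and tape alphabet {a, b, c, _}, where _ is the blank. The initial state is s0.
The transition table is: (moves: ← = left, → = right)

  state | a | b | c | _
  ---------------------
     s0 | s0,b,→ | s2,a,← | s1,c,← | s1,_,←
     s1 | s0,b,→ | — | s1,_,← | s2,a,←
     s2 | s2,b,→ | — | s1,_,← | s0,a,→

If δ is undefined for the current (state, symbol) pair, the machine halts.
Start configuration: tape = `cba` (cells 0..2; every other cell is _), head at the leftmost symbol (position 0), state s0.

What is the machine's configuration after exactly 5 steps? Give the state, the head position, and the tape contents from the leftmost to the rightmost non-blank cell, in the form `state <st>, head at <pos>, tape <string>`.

state s1, head at -1, tape abcba

state=s0 head=0 tape=__[c]ba   (s0,c)→(s1,c,←)
state=s1 head=-1 tape=_[_]cba   (s1,_)→(s2,a,←)
state=s2 head=-2 tape=[_]acba   (s2,_)→(s0,a,→)
state=s0 head=-1 tape=a[a]cba   (s0,a)→(s0,b,→)
state=s0 head=0 tape=ab[c]ba   (s0,c)→(s1,c,←)
state=s1 head=-1 tape=a[b]cba
After 5 steps: state s1, head at -1, tape abcba.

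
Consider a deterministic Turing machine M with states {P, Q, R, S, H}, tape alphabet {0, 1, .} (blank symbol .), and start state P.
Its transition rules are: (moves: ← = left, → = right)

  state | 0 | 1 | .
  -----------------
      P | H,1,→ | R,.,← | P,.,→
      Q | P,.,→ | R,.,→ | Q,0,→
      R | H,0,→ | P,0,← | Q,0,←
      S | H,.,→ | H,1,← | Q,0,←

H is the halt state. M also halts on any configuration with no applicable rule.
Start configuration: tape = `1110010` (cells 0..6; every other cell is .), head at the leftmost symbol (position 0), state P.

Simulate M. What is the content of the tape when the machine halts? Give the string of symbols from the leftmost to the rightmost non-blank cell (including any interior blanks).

P | ..[1]110010   read 1 → write ., move ←, go to R
R | .[.].110010   read . → write 0, move ←, go to Q
Q | [.]0.110010   read . → write 0, move →, go to Q
Q | 0[0].110010   read 0 → write ., move →, go to P
P | 0.[.]110010   read . → write ., move →, go to P
P | 0..[1]10010   read 1 → write ., move ←, go to R
R | 0.[.].10010   read . → write 0, move ←, go to Q
Q | 0[.]0.10010   read . → write 0, move →, go to Q
Q | 00[0].10010   read 0 → write ., move →, go to P
P | 00.[.]10010   read . → write ., move →, go to P
P | 00..[1]0010   read 1 → write ., move ←, go to R
R | 00.[.].0010   read . → write 0, move ←, go to Q
Q | 00[.]0.0010   read . → write 0, move →, go to Q
Q | 000[0].0010   read 0 → write ., move →, go to P
P | 000.[.]0010   read . → write ., move →, go to P
P | 000..[0]010   read 0 → write 1, move →, go to H
H | 000..1[0]10
The non-blank tape span at halt is 000..1010.

000..1010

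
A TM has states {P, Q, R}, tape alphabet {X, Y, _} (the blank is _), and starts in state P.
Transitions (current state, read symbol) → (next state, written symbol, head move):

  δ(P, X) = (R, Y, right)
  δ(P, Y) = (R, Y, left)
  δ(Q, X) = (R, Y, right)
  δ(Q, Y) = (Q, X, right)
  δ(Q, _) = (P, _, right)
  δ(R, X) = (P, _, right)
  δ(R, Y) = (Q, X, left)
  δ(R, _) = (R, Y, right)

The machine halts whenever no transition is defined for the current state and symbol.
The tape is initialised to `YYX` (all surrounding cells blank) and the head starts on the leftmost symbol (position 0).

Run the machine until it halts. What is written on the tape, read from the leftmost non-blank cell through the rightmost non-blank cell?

XXY

state=P head=0 tape=_[Y]YX_   (P,Y)→(R,Y,left)
state=R head=-1 tape=[_]YYX_   (R,_)→(R,Y,right)
state=R head=0 tape=Y[Y]YX_   (R,Y)→(Q,X,left)
state=Q head=-1 tape=[Y]XYX_   (Q,Y)→(Q,X,right)
state=Q head=0 tape=X[X]YX_   (Q,X)→(R,Y,right)
state=R head=1 tape=XY[Y]X_   (R,Y)→(Q,X,left)
state=Q head=0 tape=X[Y]XX_   (Q,Y)→(Q,X,right)
state=Q head=1 tape=XX[X]X_   (Q,X)→(R,Y,right)
state=R head=2 tape=XXY[X]_   (R,X)→(P,_,right)
state=P head=3 tape=XXY_[_]
The non-blank tape span at halt is XXY.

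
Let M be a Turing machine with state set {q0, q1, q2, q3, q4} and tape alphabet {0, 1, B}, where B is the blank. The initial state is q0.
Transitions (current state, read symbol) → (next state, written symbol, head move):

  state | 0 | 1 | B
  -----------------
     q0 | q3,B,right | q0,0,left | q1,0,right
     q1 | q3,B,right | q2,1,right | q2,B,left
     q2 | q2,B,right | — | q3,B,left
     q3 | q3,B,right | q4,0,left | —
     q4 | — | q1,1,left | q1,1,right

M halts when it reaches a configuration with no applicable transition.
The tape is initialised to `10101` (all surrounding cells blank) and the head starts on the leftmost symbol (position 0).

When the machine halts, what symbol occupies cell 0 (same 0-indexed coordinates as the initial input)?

state=q0 head=0 tape=B[1]0101B   (q0,1)→(q0,0,left)
state=q0 head=-1 tape=[B]00101B   (q0,B)→(q1,0,right)
state=q1 head=0 tape=0[0]0101B   (q1,0)→(q3,B,right)
state=q3 head=1 tape=0B[0]101B   (q3,0)→(q3,B,right)
state=q3 head=2 tape=0BB[1]01B   (q3,1)→(q4,0,left)
state=q4 head=1 tape=0B[B]001B   (q4,B)→(q1,1,right)
state=q1 head=2 tape=0B1[0]01B   (q1,0)→(q3,B,right)
state=q3 head=3 tape=0B1B[0]1B   (q3,0)→(q3,B,right)
state=q3 head=4 tape=0B1BB[1]B   (q3,1)→(q4,0,left)
state=q4 head=3 tape=0B1B[B]0B   (q4,B)→(q1,1,right)
state=q1 head=4 tape=0B1B1[0]B   (q1,0)→(q3,B,right)
state=q3 head=5 tape=0B1B1B[B]
Cell 0 holds B when M halts.

B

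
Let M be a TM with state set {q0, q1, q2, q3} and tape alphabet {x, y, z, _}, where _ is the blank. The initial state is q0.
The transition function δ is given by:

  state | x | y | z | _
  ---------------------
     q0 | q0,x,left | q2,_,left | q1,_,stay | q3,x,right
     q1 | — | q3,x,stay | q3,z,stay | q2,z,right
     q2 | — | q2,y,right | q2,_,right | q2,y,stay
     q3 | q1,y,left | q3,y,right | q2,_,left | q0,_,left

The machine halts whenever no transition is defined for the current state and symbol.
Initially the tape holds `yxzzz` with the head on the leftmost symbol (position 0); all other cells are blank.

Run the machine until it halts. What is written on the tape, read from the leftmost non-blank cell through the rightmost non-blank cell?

state=q0 head=0 tape=_[y]xzzz   (q0,y)→(q2,_,left)
state=q2 head=-1 tape=[_]_xzzz   (q2,_)→(q2,y,stay)
state=q2 head=-1 tape=[y]_xzzz   (q2,y)→(q2,y,right)
state=q2 head=0 tape=y[_]xzzz   (q2,_)→(q2,y,stay)
state=q2 head=0 tape=y[y]xzzz   (q2,y)→(q2,y,right)
state=q2 head=1 tape=yy[x]zzz
The non-blank tape span at halt is yyxzzz.

yyxzzz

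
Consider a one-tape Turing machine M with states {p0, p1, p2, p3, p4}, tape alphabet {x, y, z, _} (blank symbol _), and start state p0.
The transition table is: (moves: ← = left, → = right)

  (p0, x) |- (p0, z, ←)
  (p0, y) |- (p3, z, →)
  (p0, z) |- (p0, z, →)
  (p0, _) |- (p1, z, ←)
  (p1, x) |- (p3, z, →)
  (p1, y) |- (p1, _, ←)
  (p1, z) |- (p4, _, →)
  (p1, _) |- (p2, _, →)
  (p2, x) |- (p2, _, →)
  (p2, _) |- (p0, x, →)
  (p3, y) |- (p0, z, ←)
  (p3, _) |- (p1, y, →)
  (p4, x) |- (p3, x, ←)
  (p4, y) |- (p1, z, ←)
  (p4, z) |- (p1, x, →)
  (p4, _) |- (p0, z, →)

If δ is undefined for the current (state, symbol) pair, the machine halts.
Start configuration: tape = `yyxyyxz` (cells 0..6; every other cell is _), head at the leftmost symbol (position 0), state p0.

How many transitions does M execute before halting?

p0 | [y]yxyyxz____   read y → write z, move →, go to p3
p3 | z[y]xyyxz____   read y → write z, move ←, go to p0
p0 | [z]zxyyxz____   read z → write z, move →, go to p0
p0 | z[z]xyyxz____   read z → write z, move →, go to p0
p0 | zz[x]yyxz____   read x → write z, move ←, go to p0
p0 | z[z]zyyxz____   read z → write z, move →, go to p0
p0 | zz[z]yyxz____   read z → write z, move →, go to p0
p0 | zzz[y]yxz____   read y → write z, move →, go to p3
p3 | zzzz[y]xz____   read y → write z, move ←, go to p0
p0 | zzz[z]zxz____   read z → write z, move →, go to p0
p0 | zzzz[z]xz____   read z → write z, move →, go to p0
p0 | zzzzz[x]z____   read x → write z, move ←, go to p0
p0 | zzzz[z]zz____   read z → write z, move →, go to p0
p0 | zzzzz[z]z____   read z → write z, move →, go to p0
p0 | zzzzzz[z]____   read z → write z, move →, go to p0
p0 | zzzzzzz[_]___   read _ → write z, move ←, go to p1
p1 | zzzzzz[z]z___   read z → write _, move →, go to p4
p4 | zzzzzz_[z]___   read z → write x, move →, go to p1
p1 | zzzzzz_x[_]__   read _ → write _, move →, go to p2
p2 | zzzzzz_x_[_]_   read _ → write x, move →, go to p0
p0 | zzzzzz_x_x[_]   read _ → write z, move ←, go to p1
p1 | zzzzzz_x_[x]z   read x → write z, move →, go to p3
p3 | zzzzzz_x_z[z]
M halts after 22 transitions.

22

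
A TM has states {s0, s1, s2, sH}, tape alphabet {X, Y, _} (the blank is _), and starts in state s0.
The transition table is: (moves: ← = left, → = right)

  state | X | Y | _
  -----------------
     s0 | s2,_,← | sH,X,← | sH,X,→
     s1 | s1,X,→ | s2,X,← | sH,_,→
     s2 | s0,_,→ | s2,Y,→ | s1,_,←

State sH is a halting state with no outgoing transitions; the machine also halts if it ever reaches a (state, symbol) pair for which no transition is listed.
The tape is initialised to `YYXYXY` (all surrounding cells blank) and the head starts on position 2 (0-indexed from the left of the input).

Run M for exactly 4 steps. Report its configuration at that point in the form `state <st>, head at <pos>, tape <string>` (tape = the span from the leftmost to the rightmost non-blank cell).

state=s0 head=2 tape=YY[X]YXY   (s0,X)→(s2,_,←)
state=s2 head=1 tape=Y[Y]_YXY   (s2,Y)→(s2,Y,→)
state=s2 head=2 tape=YY[_]YXY   (s2,_)→(s1,_,←)
state=s1 head=1 tape=Y[Y]_YXY   (s1,Y)→(s2,X,←)
state=s2 head=0 tape=[Y]X_YXY
After 4 steps: state s2, head at 0, tape YX_YXY.

state s2, head at 0, tape YX_YXY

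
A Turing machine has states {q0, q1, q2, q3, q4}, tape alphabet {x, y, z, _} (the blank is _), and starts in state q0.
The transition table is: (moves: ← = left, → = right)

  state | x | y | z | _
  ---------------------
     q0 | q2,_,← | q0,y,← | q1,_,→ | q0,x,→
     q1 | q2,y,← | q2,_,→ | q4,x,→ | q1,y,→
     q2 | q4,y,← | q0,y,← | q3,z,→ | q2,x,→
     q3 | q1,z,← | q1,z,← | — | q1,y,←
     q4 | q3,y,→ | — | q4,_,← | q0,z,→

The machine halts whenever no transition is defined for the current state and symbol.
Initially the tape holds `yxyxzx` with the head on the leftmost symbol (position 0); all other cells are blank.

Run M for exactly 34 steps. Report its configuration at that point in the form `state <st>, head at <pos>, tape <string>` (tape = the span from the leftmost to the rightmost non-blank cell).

state q0, head at -2, tape zy_yxyxzx

q0 | ___[y]xyxzx   read y → write y, move ←, go to q0
q0 | __[_]yxyxzx   read _ → write x, move →, go to q0
q0 | __x[y]xyxzx   read y → write y, move ←, go to q0
q0 | __[x]yxyxzx   read x → write _, move ←, go to q2
q2 | _[_]_yxyxzx   read _ → write x, move →, go to q2
q2 | _x[_]yxyxzx   read _ → write x, move →, go to q2
q2 | _xx[y]xyxzx   read y → write y, move ←, go to q0
q0 | _x[x]yxyxzx   read x → write _, move ←, go to q2
q2 | _[x]_yxyxzx   read x → write y, move ←, go to q4
q4 | [_]y_yxyxzx   read _ → write z, move →, go to q0
q0 | z[y]_yxyxzx   read y → write y, move ←, go to q0
q0 | [z]y_yxyxzx   read z → write _, move →, go to q1
q1 | _[y]_yxyxzx   read y → write _, move →, go to q2
q2 | __[_]yxyxzx   read _ → write x, move →, go to q2
q2 | __x[y]xyxzx   read y → write y, move ←, go to q0
q0 | __[x]yxyxzx   read x → write _, move ←, go to q2
q2 | _[_]_yxyxzx   read _ → write x, move →, go to q2
q2 | _x[_]yxyxzx   read _ → write x, move →, go to q2
q2 | _xx[y]xyxzx   read y → write y, move ←, go to q0
q0 | _x[x]yxyxzx   read x → write _, move ←, go to q2
q2 | _[x]_yxyxzx   read x → write y, move ←, go to q4
q4 | [_]y_yxyxzx   read _ → write z, move →, go to q0
q0 | z[y]_yxyxzx   read y → write y, move ←, go to q0
q0 | [z]y_yxyxzx   read z → write _, move →, go to q1
q1 | _[y]_yxyxzx   read y → write _, move →, go to q2
q2 | __[_]yxyxzx   read _ → write x, move →, go to q2
q2 | __x[y]xyxzx   read y → write y, move ←, go to q0
q0 | __[x]yxyxzx   read x → write _, move ←, go to q2
q2 | _[_]_yxyxzx   read _ → write x, move →, go to q2
q2 | _x[_]yxyxzx   read _ → write x, move →, go to q2
q2 | _xx[y]xyxzx   read y → write y, move ←, go to q0
q0 | _x[x]yxyxzx   read x → write _, move ←, go to q2
q2 | _[x]_yxyxzx   read x → write y, move ←, go to q4
q4 | [_]y_yxyxzx   read _ → write z, move →, go to q0
q0 | z[y]_yxyxzx
After 34 steps: state q0, head at -2, tape zy_yxyxzx.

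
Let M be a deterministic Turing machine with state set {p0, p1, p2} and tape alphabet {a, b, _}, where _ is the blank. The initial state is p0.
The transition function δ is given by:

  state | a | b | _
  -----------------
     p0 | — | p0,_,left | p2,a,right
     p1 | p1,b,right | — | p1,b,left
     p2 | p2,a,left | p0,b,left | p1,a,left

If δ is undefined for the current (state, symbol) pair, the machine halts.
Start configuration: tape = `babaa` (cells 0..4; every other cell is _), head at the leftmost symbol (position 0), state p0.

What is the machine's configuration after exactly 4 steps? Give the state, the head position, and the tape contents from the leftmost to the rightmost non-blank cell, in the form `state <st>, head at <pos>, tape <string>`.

p0 | _[b]abaa   read b → write _, move left, go to p0
p0 | [_]_abaa   read _ → write a, move right, go to p2
p2 | a[_]abaa   read _ → write a, move left, go to p1
p1 | [a]aabaa   read a → write b, move right, go to p1
p1 | b[a]abaa
After 4 steps: state p1, head at 0, tape baabaa.

state p1, head at 0, tape baabaa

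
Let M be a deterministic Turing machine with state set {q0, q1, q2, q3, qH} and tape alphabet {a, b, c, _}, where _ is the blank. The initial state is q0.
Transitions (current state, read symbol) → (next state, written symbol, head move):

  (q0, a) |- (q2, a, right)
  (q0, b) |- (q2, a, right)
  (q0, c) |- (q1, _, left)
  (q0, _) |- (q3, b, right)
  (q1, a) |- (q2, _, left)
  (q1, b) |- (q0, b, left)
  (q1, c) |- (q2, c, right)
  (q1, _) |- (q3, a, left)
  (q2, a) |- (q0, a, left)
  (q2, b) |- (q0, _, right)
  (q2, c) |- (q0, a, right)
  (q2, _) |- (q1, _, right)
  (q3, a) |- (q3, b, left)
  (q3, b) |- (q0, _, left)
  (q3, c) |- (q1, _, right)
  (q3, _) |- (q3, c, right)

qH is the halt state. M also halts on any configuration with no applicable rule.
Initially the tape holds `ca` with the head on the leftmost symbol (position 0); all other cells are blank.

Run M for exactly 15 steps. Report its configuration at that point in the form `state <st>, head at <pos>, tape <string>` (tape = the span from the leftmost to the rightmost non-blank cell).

q0 | __[c]a   read c → write _, move left, go to q1
q1 | _[_]_a   read _ → write a, move left, go to q3
q3 | [_]a_a   read _ → write c, move right, go to q3
q3 | c[a]_a   read a → write b, move left, go to q3
q3 | [c]b_a   read c → write _, move right, go to q1
q1 | _[b]_a   read b → write b, move left, go to q0
q0 | [_]b_a   read _ → write b, move right, go to q3
q3 | b[b]_a   read b → write _, move left, go to q0
q0 | [b]__a   read b → write a, move right, go to q2
q2 | a[_]_a   read _ → write _, move right, go to q1
q1 | a_[_]a   read _ → write a, move left, go to q3
q3 | a[_]aa   read _ → write c, move right, go to q3
q3 | ac[a]a   read a → write b, move left, go to q3
q3 | a[c]ba   read c → write _, move right, go to q1
q1 | a_[b]a   read b → write b, move left, go to q0
q0 | a[_]ba
After 15 steps: state q0, head at -1, tape a_ba.

state q0, head at -1, tape a_ba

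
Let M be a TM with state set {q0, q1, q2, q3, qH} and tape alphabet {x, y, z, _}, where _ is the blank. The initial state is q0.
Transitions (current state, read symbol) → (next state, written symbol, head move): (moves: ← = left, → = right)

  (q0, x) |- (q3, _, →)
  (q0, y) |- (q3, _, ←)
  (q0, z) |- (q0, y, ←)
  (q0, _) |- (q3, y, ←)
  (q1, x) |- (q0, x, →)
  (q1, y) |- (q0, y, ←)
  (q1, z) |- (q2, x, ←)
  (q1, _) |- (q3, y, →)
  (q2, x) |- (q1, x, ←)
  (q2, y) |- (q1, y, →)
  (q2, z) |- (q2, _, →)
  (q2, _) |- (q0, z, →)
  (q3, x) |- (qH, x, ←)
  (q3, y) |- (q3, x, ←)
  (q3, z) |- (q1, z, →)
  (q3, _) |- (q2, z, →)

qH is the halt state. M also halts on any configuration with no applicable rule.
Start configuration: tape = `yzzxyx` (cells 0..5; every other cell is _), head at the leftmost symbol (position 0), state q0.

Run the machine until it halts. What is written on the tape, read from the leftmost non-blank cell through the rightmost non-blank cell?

q0 | ____[y]zzxyx   read y → write _, move ←, go to q3
q3 | ___[_]_zzxyx   read _ → write z, move →, go to q2
q2 | ___z[_]zzxyx   read _ → write z, move →, go to q0
q0 | ___zz[z]zxyx   read z → write y, move ←, go to q0
q0 | ___z[z]yzxyx   read z → write y, move ←, go to q0
q0 | ___[z]yyzxyx   read z → write y, move ←, go to q0
q0 | __[_]yyyzxyx   read _ → write y, move ←, go to q3
q3 | _[_]yyyyzxyx   read _ → write z, move →, go to q2
q2 | _z[y]yyyzxyx   read y → write y, move →, go to q1
q1 | _zy[y]yyzxyx   read y → write y, move ←, go to q0
q0 | _z[y]yyyzxyx   read y → write _, move ←, go to q3
q3 | _[z]_yyyzxyx   read z → write z, move →, go to q1
q1 | _z[_]yyyzxyx   read _ → write y, move →, go to q3
q3 | _zy[y]yyzxyx   read y → write x, move ←, go to q3
q3 | _z[y]xyyzxyx   read y → write x, move ←, go to q3
q3 | _[z]xxyyzxyx   read z → write z, move →, go to q1
q1 | _z[x]xyyzxyx   read x → write x, move →, go to q0
q0 | _zx[x]yyzxyx   read x → write _, move →, go to q3
q3 | _zx_[y]yzxyx   read y → write x, move ←, go to q3
q3 | _zx[_]xyzxyx   read _ → write z, move →, go to q2
q2 | _zxz[x]yzxyx   read x → write x, move ←, go to q1
q1 | _zx[z]xyzxyx   read z → write x, move ←, go to q2
q2 | _z[x]xxyzxyx   read x → write x, move ←, go to q1
q1 | _[z]xxxyzxyx   read z → write x, move ←, go to q2
q2 | [_]xxxxyzxyx   read _ → write z, move →, go to q0
q0 | z[x]xxxyzxyx   read x → write _, move →, go to q3
q3 | z_[x]xxyzxyx   read x → write x, move ←, go to qH
qH | z[_]xxxyzxyx
The non-blank tape span at halt is z_xxxyzxyx.

z_xxxyzxyx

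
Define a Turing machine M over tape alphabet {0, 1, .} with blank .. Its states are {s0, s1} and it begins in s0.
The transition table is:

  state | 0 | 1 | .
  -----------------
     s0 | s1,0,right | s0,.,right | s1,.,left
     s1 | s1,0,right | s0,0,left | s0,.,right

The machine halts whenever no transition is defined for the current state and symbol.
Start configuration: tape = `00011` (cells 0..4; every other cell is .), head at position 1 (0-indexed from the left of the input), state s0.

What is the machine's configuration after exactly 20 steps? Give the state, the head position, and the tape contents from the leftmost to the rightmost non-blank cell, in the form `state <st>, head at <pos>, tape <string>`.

state s1, head at 5, tape 00000

state=s0 head=1 tape=0[0]011..   (s0,0)→(s1,0,right)
state=s1 head=2 tape=00[0]11..   (s1,0)→(s1,0,right)
state=s1 head=3 tape=000[1]1..   (s1,1)→(s0,0,left)
state=s0 head=2 tape=00[0]01..   (s0,0)→(s1,0,right)
state=s1 head=3 tape=000[0]1..   (s1,0)→(s1,0,right)
state=s1 head=4 tape=0000[1]..   (s1,1)→(s0,0,left)
state=s0 head=3 tape=000[0]0..   (s0,0)→(s1,0,right)
state=s1 head=4 tape=0000[0]..   (s1,0)→(s1,0,right)
state=s1 head=5 tape=00000[.].   (s1,.)→(s0,.,right)
state=s0 head=6 tape=00000.[.]   (s0,.)→(s1,.,left)
state=s1 head=5 tape=00000[.].   (s1,.)→(s0,.,right)
state=s0 head=6 tape=00000.[.]   (s0,.)→(s1,.,left)
state=s1 head=5 tape=00000[.].   (s1,.)→(s0,.,right)
state=s0 head=6 tape=00000.[.]   (s0,.)→(s1,.,left)
state=s1 head=5 tape=00000[.].   (s1,.)→(s0,.,right)
state=s0 head=6 tape=00000.[.]   (s0,.)→(s1,.,left)
state=s1 head=5 tape=00000[.].   (s1,.)→(s0,.,right)
state=s0 head=6 tape=00000.[.]   (s0,.)→(s1,.,left)
state=s1 head=5 tape=00000[.].   (s1,.)→(s0,.,right)
state=s0 head=6 tape=00000.[.]   (s0,.)→(s1,.,left)
state=s1 head=5 tape=00000[.].
After 20 steps: state s1, head at 5, tape 00000.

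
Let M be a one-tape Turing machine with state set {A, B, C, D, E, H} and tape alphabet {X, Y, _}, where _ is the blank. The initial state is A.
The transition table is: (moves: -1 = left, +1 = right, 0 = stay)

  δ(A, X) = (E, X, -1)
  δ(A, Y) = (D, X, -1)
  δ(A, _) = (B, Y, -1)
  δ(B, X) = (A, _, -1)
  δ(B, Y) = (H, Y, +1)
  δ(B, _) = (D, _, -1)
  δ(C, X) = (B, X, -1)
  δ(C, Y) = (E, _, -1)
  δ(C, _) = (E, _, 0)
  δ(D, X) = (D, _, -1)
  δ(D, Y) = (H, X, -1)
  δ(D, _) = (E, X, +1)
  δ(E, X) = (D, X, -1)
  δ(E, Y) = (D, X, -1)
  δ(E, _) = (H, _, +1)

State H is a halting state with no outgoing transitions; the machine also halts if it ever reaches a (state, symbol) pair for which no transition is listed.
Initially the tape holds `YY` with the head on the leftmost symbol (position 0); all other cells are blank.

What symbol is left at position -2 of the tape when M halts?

X

A | __[Y]Y   read Y → write X, move -1, go to D
D | _[_]XY   read _ → write X, move +1, go to E
E | _X[X]Y   read X → write X, move -1, go to D
D | _[X]XY   read X → write _, move -1, go to D
D | [_]_XY   read _ → write X, move +1, go to E
E | X[_]XY   read _ → write _, move +1, go to H
H | X_[X]Y
Cell -2 holds X when M halts.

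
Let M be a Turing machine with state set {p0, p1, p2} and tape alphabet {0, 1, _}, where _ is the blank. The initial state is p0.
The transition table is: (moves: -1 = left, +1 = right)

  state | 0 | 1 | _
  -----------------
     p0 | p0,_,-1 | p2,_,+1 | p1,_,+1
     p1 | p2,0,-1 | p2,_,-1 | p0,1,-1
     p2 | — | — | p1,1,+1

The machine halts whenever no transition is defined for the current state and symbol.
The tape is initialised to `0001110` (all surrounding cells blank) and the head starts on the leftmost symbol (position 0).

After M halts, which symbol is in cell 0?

p0 | _[0]001110   read 0 → write _, move -1, go to p0
p0 | [_]_001110   read _ → write _, move +1, go to p1
p1 | _[_]001110   read _ → write 1, move -1, go to p0
p0 | [_]1001110   read _ → write _, move +1, go to p1
p1 | _[1]001110   read 1 → write _, move -1, go to p2
p2 | [_]_001110   read _ → write 1, move +1, go to p1
p1 | 1[_]001110   read _ → write 1, move -1, go to p0
p0 | [1]1001110   read 1 → write _, move +1, go to p2
p2 | _[1]001110
Cell 0 holds 1 when M halts.

1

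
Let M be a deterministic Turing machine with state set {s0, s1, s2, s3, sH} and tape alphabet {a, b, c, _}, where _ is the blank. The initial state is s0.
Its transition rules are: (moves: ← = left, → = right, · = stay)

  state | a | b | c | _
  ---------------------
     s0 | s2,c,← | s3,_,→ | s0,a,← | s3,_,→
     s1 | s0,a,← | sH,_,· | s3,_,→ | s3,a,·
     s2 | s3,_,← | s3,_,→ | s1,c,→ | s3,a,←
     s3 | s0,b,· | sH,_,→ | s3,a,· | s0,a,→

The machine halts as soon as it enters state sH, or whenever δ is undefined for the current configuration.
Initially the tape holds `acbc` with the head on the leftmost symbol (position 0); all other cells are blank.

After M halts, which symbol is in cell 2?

_

s0 | ___[a]cbc   read a → write c, move ←, go to s2
s2 | __[_]ccbc   read _ → write a, move ←, go to s3
s3 | _[_]accbc   read _ → write a, move →, go to s0
s0 | _a[a]ccbc   read a → write c, move ←, go to s2
s2 | _[a]cccbc   read a → write _, move ←, go to s3
s3 | [_]_cccbc   read _ → write a, move →, go to s0
s0 | a[_]cccbc   read _ → write _, move →, go to s3
s3 | a_[c]ccbc   read c → write a, move ·, go to s3
s3 | a_[a]ccbc   read a → write b, move ·, go to s0
s0 | a_[b]ccbc   read b → write _, move →, go to s3
s3 | a__[c]cbc   read c → write a, move ·, go to s3
s3 | a__[a]cbc   read a → write b, move ·, go to s0
s0 | a__[b]cbc   read b → write _, move →, go to s3
s3 | a___[c]bc   read c → write a, move ·, go to s3
s3 | a___[a]bc   read a → write b, move ·, go to s0
s0 | a___[b]bc   read b → write _, move →, go to s3
s3 | a____[b]c   read b → write _, move →, go to sH
sH | a_____[c]
Cell 2 holds _ when M halts.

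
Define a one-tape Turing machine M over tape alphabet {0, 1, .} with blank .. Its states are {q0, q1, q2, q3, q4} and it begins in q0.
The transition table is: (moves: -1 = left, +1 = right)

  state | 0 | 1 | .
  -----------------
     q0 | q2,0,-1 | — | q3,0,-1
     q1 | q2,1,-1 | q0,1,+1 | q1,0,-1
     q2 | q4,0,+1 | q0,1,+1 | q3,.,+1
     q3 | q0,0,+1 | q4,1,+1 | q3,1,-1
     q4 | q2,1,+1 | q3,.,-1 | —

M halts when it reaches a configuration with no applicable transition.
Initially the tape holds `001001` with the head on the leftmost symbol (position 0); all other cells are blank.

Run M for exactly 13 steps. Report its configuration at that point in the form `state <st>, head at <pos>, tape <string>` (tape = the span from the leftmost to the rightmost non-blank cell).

state q0, head at 3, tape 011001

state=q0 head=0 tape=.[0]01001   (q0,0)→(q2,0,-1)
state=q2 head=-1 tape=[.]001001   (q2,.)→(q3,.,+1)
state=q3 head=0 tape=.[0]01001   (q3,0)→(q0,0,+1)
state=q0 head=1 tape=.0[0]1001   (q0,0)→(q2,0,-1)
state=q2 head=0 tape=.[0]01001   (q2,0)→(q4,0,+1)
state=q4 head=1 tape=.0[0]1001   (q4,0)→(q2,1,+1)
state=q2 head=2 tape=.01[1]001   (q2,1)→(q0,1,+1)
state=q0 head=3 tape=.011[0]01   (q0,0)→(q2,0,-1)
state=q2 head=2 tape=.01[1]001   (q2,1)→(q0,1,+1)
state=q0 head=3 tape=.011[0]01   (q0,0)→(q2,0,-1)
state=q2 head=2 tape=.01[1]001   (q2,1)→(q0,1,+1)
state=q0 head=3 tape=.011[0]01   (q0,0)→(q2,0,-1)
state=q2 head=2 tape=.01[1]001   (q2,1)→(q0,1,+1)
state=q0 head=3 tape=.011[0]01
After 13 steps: state q0, head at 3, tape 011001.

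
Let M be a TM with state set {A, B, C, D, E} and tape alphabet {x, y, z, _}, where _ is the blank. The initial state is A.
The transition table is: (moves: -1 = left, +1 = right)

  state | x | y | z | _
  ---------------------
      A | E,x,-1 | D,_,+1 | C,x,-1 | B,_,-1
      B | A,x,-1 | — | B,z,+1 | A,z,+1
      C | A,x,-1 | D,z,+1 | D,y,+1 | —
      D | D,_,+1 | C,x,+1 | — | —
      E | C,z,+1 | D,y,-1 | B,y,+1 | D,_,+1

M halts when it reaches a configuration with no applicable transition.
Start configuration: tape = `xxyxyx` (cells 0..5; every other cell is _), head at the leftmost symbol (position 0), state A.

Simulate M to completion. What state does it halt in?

state=A head=0 tape=_[x]xyxyx_   (A,x)→(E,x,-1)
state=E head=-1 tape=[_]xxyxyx_   (E,_)→(D,_,+1)
state=D head=0 tape=_[x]xyxyx_   (D,x)→(D,_,+1)
state=D head=1 tape=__[x]yxyx_   (D,x)→(D,_,+1)
state=D head=2 tape=___[y]xyx_   (D,y)→(C,x,+1)
state=C head=3 tape=___x[x]yx_   (C,x)→(A,x,-1)
state=A head=2 tape=___[x]xyx_   (A,x)→(E,x,-1)
state=E head=1 tape=__[_]xxyx_   (E,_)→(D,_,+1)
state=D head=2 tape=___[x]xyx_   (D,x)→(D,_,+1)
state=D head=3 tape=____[x]yx_   (D,x)→(D,_,+1)
state=D head=4 tape=_____[y]x_   (D,y)→(C,x,+1)
state=C head=5 tape=_____x[x]_   (C,x)→(A,x,-1)
state=A head=4 tape=_____[x]x_   (A,x)→(E,x,-1)
state=E head=3 tape=____[_]xx_   (E,_)→(D,_,+1)
state=D head=4 tape=_____[x]x_   (D,x)→(D,_,+1)
state=D head=5 tape=______[x]_   (D,x)→(D,_,+1)
state=D head=6 tape=_______[_]
No transition is defined for (D, _); M halts in state D.

D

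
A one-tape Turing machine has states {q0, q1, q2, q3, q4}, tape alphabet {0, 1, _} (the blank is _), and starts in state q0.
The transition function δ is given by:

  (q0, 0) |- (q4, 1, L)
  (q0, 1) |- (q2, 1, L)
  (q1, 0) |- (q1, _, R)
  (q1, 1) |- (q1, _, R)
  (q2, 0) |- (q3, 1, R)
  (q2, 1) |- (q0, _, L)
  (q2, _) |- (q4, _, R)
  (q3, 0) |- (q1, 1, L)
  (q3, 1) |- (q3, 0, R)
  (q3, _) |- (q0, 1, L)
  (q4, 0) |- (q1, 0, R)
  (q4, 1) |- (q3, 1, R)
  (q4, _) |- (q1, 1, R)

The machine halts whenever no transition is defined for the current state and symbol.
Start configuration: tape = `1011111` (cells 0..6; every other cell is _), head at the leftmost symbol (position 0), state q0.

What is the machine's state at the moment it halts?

q1

q0 | _[1]011111_   read 1 → write 1, move L, go to q2
q2 | [_]1011111_   read _ → write _, move R, go to q4
q4 | _[1]011111_   read 1 → write 1, move R, go to q3
q3 | _1[0]11111_   read 0 → write 1, move L, go to q1
q1 | _[1]111111_   read 1 → write _, move R, go to q1
q1 | __[1]11111_   read 1 → write _, move R, go to q1
q1 | ___[1]1111_   read 1 → write _, move R, go to q1
q1 | ____[1]111_   read 1 → write _, move R, go to q1
q1 | _____[1]11_   read 1 → write _, move R, go to q1
q1 | ______[1]1_   read 1 → write _, move R, go to q1
q1 | _______[1]_   read 1 → write _, move R, go to q1
q1 | ________[_]
No transition is defined for (q1, _); M halts in state q1.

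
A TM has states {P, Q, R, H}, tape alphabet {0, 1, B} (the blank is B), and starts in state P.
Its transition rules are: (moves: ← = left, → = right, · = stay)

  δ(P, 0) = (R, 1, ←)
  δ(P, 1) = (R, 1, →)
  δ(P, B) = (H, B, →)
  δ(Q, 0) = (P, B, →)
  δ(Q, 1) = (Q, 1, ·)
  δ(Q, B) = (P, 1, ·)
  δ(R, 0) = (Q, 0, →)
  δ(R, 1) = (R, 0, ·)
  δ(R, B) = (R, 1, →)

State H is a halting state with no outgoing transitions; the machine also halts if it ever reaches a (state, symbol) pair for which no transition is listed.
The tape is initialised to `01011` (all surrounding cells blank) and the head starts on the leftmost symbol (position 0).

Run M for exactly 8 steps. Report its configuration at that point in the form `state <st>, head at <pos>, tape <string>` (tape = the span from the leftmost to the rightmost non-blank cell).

state=P head=0 tape=B[0]1011   (P,0)→(R,1,←)
state=R head=-1 tape=[B]11011   (R,B)→(R,1,→)
state=R head=0 tape=1[1]1011   (R,1)→(R,0,·)
state=R head=0 tape=1[0]1011   (R,0)→(Q,0,→)
state=Q head=1 tape=10[1]011   (Q,1)→(Q,1,·)
state=Q head=1 tape=10[1]011   (Q,1)→(Q,1,·)
state=Q head=1 tape=10[1]011   (Q,1)→(Q,1,·)
state=Q head=1 tape=10[1]011   (Q,1)→(Q,1,·)
state=Q head=1 tape=10[1]011
After 8 steps: state Q, head at 1, tape 101011.

state Q, head at 1, tape 101011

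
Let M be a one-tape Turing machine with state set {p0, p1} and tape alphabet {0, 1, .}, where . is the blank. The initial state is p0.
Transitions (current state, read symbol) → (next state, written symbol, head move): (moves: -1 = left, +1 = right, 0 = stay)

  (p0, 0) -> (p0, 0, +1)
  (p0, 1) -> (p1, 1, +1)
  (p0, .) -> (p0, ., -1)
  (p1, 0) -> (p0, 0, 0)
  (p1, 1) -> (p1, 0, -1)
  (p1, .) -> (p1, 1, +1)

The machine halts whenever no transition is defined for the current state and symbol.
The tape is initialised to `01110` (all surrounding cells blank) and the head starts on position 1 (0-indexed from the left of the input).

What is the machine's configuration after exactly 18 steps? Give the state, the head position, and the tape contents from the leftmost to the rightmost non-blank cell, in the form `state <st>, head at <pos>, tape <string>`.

state=p0 head=1 tape=0[1]110.   (p0,1)→(p1,1,+1)
state=p1 head=2 tape=01[1]10.   (p1,1)→(p1,0,-1)
state=p1 head=1 tape=0[1]010.   (p1,1)→(p1,0,-1)
state=p1 head=0 tape=[0]0010.   (p1,0)→(p0,0,0)
state=p0 head=0 tape=[0]0010.   (p0,0)→(p0,0,+1)
state=p0 head=1 tape=0[0]010.   (p0,0)→(p0,0,+1)
state=p0 head=2 tape=00[0]10.   (p0,0)→(p0,0,+1)
state=p0 head=3 tape=000[1]0.   (p0,1)→(p1,1,+1)
state=p1 head=4 tape=0001[0].   (p1,0)→(p0,0,0)
state=p0 head=4 tape=0001[0].   (p0,0)→(p0,0,+1)
state=p0 head=5 tape=00010[.]   (p0,.)→(p0,.,-1)
state=p0 head=4 tape=0001[0].   (p0,0)→(p0,0,+1)
state=p0 head=5 tape=00010[.]   (p0,.)→(p0,.,-1)
state=p0 head=4 tape=0001[0].   (p0,0)→(p0,0,+1)
state=p0 head=5 tape=00010[.]   (p0,.)→(p0,.,-1)
state=p0 head=4 tape=0001[0].   (p0,0)→(p0,0,+1)
state=p0 head=5 tape=00010[.]   (p0,.)→(p0,.,-1)
state=p0 head=4 tape=0001[0].   (p0,0)→(p0,0,+1)
state=p0 head=5 tape=00010[.]
After 18 steps: state p0, head at 5, tape 00010.

state p0, head at 5, tape 00010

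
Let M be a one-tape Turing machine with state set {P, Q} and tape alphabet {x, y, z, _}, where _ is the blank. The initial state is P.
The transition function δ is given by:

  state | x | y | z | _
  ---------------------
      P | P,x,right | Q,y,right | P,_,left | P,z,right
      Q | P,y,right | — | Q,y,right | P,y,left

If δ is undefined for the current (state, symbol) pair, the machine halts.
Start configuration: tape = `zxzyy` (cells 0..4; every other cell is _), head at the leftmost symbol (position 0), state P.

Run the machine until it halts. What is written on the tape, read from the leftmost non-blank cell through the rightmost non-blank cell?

zzxzyy

P | _[z]xzyy   read z → write _, move left, go to P
P | [_]_xzyy   read _ → write z, move right, go to P
P | z[_]xzyy   read _ → write z, move right, go to P
P | zz[x]zyy   read x → write x, move right, go to P
P | zzx[z]yy   read z → write _, move left, go to P
P | zz[x]_yy   read x → write x, move right, go to P
P | zzx[_]yy   read _ → write z, move right, go to P
P | zzxz[y]y   read y → write y, move right, go to Q
Q | zzxzy[y]
The non-blank tape span at halt is zzxzyy.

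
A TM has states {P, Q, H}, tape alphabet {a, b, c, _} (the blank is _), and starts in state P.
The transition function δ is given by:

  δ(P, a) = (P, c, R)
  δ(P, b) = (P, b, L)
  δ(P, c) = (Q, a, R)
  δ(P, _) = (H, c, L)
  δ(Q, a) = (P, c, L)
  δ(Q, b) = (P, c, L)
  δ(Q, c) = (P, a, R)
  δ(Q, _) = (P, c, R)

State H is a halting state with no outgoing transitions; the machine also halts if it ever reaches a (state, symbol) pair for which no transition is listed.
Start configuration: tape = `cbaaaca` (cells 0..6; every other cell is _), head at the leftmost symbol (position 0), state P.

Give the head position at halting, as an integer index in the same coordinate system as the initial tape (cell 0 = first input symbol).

P | [c]baaaca_   read c → write a, move R, go to Q
Q | a[b]aaaca_   read b → write c, move L, go to P
P | [a]caaaca_   read a → write c, move R, go to P
P | c[c]aaaca_   read c → write a, move R, go to Q
Q | ca[a]aaca_   read a → write c, move L, go to P
P | c[a]caaca_   read a → write c, move R, go to P
P | cc[c]aaca_   read c → write a, move R, go to Q
Q | cca[a]aca_   read a → write c, move L, go to P
P | cc[a]caca_   read a → write c, move R, go to P
P | ccc[c]aca_   read c → write a, move R, go to Q
Q | ccca[a]ca_   read a → write c, move L, go to P
P | ccc[a]cca_   read a → write c, move R, go to P
P | cccc[c]ca_   read c → write a, move R, go to Q
Q | cccca[c]a_   read c → write a, move R, go to P
P | ccccaa[a]_   read a → write c, move R, go to P
P | ccccaac[_]   read _ → write c, move L, go to H
H | ccccaa[c]c
At halt the head is at cell 6.

6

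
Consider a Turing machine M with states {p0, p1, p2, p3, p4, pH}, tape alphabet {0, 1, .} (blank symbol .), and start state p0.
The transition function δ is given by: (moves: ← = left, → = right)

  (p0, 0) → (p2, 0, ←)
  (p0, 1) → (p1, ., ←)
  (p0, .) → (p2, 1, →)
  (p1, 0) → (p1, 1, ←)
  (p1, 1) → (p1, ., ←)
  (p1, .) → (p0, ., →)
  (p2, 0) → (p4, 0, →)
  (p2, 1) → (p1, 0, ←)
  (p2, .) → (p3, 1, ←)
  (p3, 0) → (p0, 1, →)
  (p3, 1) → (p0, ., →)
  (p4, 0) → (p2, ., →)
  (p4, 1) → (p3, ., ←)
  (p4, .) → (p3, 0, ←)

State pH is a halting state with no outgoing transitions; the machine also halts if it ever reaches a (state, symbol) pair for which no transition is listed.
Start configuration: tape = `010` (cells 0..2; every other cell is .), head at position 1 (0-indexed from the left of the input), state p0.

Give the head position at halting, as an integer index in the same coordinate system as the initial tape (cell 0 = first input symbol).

p0 | .0[1]0..   read 1 → write ., move ←, go to p1
p1 | .[0].0..   read 0 → write 1, move ←, go to p1
p1 | [.]1.0..   read . → write ., move →, go to p0
p0 | .[1].0..   read 1 → write ., move ←, go to p1
p1 | [.]..0..   read . → write ., move →, go to p0
p0 | .[.].0..   read . → write 1, move →, go to p2
p2 | .1[.]0..   read . → write 1, move ←, go to p3
p3 | .[1]10..   read 1 → write ., move →, go to p0
p0 | ..[1]0..   read 1 → write ., move ←, go to p1
p1 | .[.].0..   read . → write ., move →, go to p0
p0 | ..[.]0..   read . → write 1, move →, go to p2
p2 | ..1[0]..   read 0 → write 0, move →, go to p4
p4 | ..10[.].   read . → write 0, move ←, go to p3
p3 | ..1[0]0.   read 0 → write 1, move →, go to p0
p0 | ..11[0].   read 0 → write 0, move ←, go to p2
p2 | ..1[1]0.   read 1 → write 0, move ←, go to p1
p1 | ..[1]00.   read 1 → write ., move ←, go to p1
p1 | .[.].00.   read . → write ., move →, go to p0
p0 | ..[.]00.   read . → write 1, move →, go to p2
p2 | ..1[0]0.   read 0 → write 0, move →, go to p4
p4 | ..10[0].   read 0 → write ., move →, go to p2
p2 | ..10.[.]   read . → write 1, move ←, go to p3
p3 | ..10[.]1
At halt the head is at cell 3.

3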